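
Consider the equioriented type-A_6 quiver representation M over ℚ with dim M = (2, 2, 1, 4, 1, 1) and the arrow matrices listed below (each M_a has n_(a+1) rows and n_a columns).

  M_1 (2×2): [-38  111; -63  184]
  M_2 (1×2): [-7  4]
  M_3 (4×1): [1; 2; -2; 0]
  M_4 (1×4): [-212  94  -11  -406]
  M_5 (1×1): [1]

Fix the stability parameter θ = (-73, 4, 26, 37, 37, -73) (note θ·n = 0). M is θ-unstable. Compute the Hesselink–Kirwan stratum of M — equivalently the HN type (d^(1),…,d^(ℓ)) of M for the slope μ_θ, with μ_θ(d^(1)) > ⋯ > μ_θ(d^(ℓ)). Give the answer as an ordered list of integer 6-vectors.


Interval decomposition of M: I[1,2], I[1,6], I[4,4]^3.
HN type (ℓ=4): μ^(1)=37; μ^(2)=27/4; μ^(3)=4; μ^(4)=-73

((0, 0, 0, 3, 0, 0); (0, 0, 1, 1, 1, 1); (0, 2, 0, 0, 0, 0); (2, 0, 0, 0, 0, 0))


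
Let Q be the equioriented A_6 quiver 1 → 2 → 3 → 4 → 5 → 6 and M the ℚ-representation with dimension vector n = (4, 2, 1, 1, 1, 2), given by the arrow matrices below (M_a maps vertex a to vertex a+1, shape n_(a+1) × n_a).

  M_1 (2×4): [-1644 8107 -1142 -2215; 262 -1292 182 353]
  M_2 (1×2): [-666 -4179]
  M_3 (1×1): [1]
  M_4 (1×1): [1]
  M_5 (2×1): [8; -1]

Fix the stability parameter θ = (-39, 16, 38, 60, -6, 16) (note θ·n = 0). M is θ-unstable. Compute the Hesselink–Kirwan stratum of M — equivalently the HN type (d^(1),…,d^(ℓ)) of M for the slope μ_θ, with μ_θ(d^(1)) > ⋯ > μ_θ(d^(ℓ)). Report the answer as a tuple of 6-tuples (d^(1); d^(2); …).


Via rank(M_{q-1}∘⋯∘M_p): M ≅ I[1,1]^2, I[1,2], I[1,6], I[6,6].
μ_θ-semistable layers: μ^(1)=27; μ^(2)=16; μ^(3)=-39

((0, 0, 1, 1, 1, 1); (0, 2, 0, 0, 0, 1); (4, 0, 0, 0, 0, 0))


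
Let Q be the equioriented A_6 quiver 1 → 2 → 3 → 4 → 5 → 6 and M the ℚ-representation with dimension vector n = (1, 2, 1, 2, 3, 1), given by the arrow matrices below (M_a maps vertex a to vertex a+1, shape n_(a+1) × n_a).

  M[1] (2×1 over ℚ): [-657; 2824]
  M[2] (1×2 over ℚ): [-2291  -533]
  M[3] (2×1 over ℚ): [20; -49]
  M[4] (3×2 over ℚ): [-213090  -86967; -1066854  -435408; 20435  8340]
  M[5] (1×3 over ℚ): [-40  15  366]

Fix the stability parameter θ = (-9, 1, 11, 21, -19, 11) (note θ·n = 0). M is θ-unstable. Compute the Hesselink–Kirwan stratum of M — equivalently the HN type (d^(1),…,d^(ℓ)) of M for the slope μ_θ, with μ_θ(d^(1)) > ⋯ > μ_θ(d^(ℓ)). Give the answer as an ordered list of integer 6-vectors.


Interval decomposition of M: I[1,5], I[2,2], I[4,5], I[5,6].
HN type (ℓ=5): μ^(1)=11; μ^(2)=13/3; μ^(3)=1; μ^(4)=-9; μ^(5)=-19

((0, 0, 0, 0, 0, 1); (0, 0, 1, 1, 1, 0); (0, 2, 0, 1, 1, 0); (1, 0, 0, 0, 0, 0); (0, 0, 0, 0, 1, 0))


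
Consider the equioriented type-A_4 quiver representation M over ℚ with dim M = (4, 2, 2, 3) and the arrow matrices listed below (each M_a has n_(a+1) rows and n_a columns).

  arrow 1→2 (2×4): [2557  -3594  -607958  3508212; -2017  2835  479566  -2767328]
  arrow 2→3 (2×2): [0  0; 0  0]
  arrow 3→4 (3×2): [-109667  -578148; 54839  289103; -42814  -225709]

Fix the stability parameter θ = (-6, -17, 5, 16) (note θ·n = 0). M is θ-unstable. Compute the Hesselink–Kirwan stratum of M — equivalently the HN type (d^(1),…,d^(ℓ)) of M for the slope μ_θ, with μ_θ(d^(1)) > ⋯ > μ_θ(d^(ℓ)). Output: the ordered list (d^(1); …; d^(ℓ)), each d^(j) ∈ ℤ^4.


Barcode: M ≅ I[1,1]^2, I[1,2]^2, I[3,4]^2, I[4,4]. HN layers by μ_θ (4 steps, strictly decreasing):
  μ^(1)=16; μ^(2)=5; μ^(3)=-6; μ^(4)=-23/2

((0, 0, 0, 3); (0, 0, 2, 0); (2, 0, 0, 0); (2, 2, 0, 0))


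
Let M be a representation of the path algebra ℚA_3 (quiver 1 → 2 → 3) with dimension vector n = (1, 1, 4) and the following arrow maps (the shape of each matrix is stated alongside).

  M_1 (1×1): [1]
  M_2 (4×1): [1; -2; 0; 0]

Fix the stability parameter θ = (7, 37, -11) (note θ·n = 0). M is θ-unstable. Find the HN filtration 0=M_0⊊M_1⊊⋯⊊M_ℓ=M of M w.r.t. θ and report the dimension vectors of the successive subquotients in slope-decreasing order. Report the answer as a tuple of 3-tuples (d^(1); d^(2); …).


Barcode: M ≅ I[1,3], I[3,3]^3. HN layers by μ_θ (3 steps, strictly decreasing):
  μ^(1)=13; μ^(2)=7; μ^(3)=-11

((0, 1, 1); (1, 0, 0); (0, 0, 3))


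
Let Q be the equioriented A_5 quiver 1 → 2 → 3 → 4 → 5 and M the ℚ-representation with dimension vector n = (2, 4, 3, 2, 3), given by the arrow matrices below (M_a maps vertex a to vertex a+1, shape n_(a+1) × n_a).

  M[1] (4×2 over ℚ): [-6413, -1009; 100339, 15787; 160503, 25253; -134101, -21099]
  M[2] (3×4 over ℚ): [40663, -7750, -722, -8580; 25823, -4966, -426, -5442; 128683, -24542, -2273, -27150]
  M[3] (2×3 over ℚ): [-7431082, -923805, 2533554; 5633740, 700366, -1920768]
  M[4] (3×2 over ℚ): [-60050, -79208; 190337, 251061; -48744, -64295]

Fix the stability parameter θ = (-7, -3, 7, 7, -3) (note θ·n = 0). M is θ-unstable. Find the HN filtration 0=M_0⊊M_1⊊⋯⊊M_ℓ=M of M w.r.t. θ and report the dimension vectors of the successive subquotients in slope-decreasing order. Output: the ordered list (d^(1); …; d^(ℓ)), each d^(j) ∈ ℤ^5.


Via rank(M_{q-1}∘⋯∘M_p): M ≅ I[1,5]^2, I[2,2], I[2,3], I[5,5].
μ_θ-semistable layers: μ^(1)=7; μ^(2)=11/3; μ^(3)=-3; μ^(4)=-7

((0, 0, 1, 0, 0); (0, 0, 2, 2, 2); (0, 4, 0, 0, 1); (2, 0, 0, 0, 0))


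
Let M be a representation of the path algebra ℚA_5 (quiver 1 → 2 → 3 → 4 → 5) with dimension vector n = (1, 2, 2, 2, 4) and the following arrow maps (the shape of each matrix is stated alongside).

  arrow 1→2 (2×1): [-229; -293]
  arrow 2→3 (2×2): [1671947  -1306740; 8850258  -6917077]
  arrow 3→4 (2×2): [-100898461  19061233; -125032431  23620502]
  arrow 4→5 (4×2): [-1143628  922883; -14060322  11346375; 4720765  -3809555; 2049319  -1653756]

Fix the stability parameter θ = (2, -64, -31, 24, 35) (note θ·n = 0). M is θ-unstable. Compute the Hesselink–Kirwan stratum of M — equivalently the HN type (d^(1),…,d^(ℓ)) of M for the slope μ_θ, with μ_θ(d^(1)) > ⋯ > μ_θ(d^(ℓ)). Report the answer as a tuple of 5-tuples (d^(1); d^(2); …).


Barcode: M ≅ I[1,5], I[2,5], I[5,5]^2. HN layers by μ_θ (4 steps, strictly decreasing):
  μ^(1)=35; μ^(2)=24; μ^(3)=-31; μ^(4)=-64

((0, 0, 0, 0, 4); (0, 0, 0, 2, 0); (1, 1, 2, 0, 0); (0, 1, 0, 0, 0))


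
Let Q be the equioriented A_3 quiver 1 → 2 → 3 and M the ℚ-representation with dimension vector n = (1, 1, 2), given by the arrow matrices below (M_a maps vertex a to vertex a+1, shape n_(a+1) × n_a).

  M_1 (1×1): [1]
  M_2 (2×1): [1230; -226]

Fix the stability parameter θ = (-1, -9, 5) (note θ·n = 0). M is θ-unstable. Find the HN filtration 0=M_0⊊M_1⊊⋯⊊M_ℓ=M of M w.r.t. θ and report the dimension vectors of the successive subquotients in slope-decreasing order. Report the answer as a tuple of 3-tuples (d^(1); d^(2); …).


Barcode: M ≅ I[1,3], I[3,3]. HN layers by μ_θ (2 steps, strictly decreasing):
  μ^(1)=5; μ^(2)=-5

((0, 0, 2); (1, 1, 0))


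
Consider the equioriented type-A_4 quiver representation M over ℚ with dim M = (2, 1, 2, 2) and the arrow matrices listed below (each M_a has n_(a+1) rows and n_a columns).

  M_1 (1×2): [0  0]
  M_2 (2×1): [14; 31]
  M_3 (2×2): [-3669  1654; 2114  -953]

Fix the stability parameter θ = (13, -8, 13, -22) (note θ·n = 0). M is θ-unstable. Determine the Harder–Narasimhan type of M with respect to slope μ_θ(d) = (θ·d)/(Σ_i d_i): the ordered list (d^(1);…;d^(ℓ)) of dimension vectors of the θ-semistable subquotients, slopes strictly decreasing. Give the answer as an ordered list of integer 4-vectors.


Interval decomposition of M: I[1,1]^2, I[2,4], I[3,4].
HN type (ℓ=3): μ^(1)=13; μ^(2)=-9/2; μ^(3)=-8

((2, 0, 0, 0); (0, 0, 2, 2); (0, 1, 0, 0))


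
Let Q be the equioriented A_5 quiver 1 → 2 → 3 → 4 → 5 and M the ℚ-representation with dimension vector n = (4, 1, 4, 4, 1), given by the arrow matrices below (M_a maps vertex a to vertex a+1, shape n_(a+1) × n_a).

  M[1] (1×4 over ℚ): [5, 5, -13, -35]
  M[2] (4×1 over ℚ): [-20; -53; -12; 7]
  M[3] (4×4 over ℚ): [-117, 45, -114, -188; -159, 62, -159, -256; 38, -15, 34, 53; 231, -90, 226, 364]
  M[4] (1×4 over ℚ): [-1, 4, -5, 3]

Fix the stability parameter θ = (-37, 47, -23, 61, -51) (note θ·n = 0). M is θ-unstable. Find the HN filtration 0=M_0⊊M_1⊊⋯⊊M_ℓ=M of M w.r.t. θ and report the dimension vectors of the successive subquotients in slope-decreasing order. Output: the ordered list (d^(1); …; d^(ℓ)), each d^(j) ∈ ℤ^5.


Barcode: M ≅ I[1,1]^3, I[1,5], I[3,4]^3. HN layers by μ_θ (4 steps, strictly decreasing):
  μ^(1)=61; μ^(2)=17/2; μ^(3)=-23; μ^(4)=-37

((0, 0, 0, 3, 0); (0, 1, 1, 1, 1); (0, 0, 3, 0, 0); (4, 0, 0, 0, 0))


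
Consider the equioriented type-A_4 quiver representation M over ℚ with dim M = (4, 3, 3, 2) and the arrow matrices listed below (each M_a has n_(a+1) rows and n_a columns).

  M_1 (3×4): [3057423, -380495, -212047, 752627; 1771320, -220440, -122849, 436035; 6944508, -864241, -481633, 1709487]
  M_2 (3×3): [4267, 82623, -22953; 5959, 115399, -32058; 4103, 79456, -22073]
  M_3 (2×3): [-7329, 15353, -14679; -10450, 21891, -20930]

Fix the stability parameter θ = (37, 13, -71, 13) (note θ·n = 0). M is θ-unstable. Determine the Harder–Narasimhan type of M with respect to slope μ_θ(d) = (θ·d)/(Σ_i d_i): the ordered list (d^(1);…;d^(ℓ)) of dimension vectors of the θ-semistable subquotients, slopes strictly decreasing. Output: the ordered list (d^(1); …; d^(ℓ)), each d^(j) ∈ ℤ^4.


Barcode: M ≅ I[1,1], I[1,3], I[1,4]^2. HN layers by μ_θ (3 steps, strictly decreasing):
  μ^(1)=37; μ^(2)=13; μ^(3)=-7

((1, 0, 0, 0); (0, 0, 0, 2); (3, 3, 3, 0))


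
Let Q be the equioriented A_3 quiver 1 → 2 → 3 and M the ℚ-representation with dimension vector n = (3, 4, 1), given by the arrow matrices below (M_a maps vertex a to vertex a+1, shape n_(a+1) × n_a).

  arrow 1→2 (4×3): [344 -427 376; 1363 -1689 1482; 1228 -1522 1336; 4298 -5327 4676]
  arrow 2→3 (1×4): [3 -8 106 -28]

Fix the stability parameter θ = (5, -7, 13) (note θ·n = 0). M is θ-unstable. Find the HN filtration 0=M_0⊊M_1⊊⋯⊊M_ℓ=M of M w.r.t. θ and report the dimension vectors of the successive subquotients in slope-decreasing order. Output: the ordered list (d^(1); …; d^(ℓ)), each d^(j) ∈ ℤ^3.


Interval decomposition of M: I[1,1], I[1,2], I[1,3], I[2,2]^2.
HN type (ℓ=4): μ^(1)=13; μ^(2)=5; μ^(3)=-1; μ^(4)=-7

((0, 0, 1); (1, 0, 0); (2, 2, 0); (0, 2, 0))


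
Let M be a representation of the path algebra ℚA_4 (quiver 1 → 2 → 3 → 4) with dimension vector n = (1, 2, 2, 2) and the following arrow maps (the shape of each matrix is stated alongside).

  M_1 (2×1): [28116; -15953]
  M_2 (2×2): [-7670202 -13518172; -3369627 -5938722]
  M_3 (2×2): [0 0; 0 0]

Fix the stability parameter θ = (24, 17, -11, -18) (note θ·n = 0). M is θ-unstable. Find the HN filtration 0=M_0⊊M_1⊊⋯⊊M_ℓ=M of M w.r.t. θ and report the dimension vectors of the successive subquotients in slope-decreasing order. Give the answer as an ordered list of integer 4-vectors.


Via rank(M_{q-1}∘⋯∘M_p): M ≅ I[1,3], I[2,2], I[3,3], I[4,4]^2.
μ_θ-semistable layers: μ^(1)=17; μ^(2)=10; μ^(3)=-11; μ^(4)=-18

((0, 1, 0, 0); (1, 1, 1, 0); (0, 0, 1, 0); (0, 0, 0, 2))


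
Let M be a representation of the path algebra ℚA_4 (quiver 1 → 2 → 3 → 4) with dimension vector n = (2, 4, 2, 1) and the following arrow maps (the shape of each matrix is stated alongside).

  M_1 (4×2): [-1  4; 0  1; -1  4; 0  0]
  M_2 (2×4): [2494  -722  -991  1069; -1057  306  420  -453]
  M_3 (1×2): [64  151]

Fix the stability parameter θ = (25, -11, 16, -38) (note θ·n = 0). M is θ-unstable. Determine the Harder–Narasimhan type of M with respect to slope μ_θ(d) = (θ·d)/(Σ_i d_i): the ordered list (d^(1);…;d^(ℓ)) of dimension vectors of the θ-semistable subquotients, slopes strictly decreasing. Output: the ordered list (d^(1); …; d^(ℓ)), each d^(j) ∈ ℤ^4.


Barcode: M ≅ I[1,3], I[1,4], I[2,2]^2. HN layers by μ_θ (4 steps, strictly decreasing):
  μ^(1)=16; μ^(2)=7; μ^(3)=-2; μ^(4)=-11

((0, 0, 1, 0); (1, 1, 0, 0); (1, 1, 1, 1); (0, 2, 0, 0))


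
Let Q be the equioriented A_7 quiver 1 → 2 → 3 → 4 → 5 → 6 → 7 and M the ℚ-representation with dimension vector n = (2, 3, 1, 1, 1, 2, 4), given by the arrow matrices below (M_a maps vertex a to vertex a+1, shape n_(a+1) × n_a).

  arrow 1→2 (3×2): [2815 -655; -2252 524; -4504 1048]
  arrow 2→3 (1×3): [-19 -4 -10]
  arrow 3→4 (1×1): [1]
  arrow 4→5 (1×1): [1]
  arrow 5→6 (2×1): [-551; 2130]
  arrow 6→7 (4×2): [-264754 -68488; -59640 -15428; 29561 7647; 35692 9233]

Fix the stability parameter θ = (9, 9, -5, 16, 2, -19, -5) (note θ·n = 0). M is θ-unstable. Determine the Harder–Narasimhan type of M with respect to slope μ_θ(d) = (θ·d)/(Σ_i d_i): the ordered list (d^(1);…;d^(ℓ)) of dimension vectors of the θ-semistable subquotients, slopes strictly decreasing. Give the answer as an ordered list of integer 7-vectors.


Barcode: M ≅ I[1,1], I[1,7], I[2,2]^2, I[6,7], I[7,7]^2. HN layers by μ_θ (4 steps, strictly decreasing):
  μ^(1)=9; μ^(2)=1; μ^(3)=-5; μ^(4)=-19

((1, 2, 0, 0, 0, 0, 0); (1, 1, 1, 1, 1, 1, 1); (0, 0, 0, 0, 0, 0, 3); (0, 0, 0, 0, 0, 1, 0))


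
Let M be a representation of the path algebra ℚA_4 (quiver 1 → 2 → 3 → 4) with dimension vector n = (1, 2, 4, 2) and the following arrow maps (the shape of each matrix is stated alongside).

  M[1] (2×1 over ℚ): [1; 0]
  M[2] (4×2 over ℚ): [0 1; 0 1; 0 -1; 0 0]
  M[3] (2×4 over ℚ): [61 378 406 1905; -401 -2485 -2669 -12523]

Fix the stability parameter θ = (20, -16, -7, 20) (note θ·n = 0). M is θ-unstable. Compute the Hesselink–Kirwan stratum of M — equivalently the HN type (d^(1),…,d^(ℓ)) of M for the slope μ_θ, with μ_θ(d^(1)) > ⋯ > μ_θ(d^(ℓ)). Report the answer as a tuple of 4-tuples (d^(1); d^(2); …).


Interval decomposition of M: I[1,2], I[2,4], I[3,3]^2, I[3,4].
HN type (ℓ=4): μ^(1)=20; μ^(2)=2; μ^(3)=-7; μ^(4)=-16

((0, 0, 0, 2); (1, 1, 0, 0); (0, 0, 4, 0); (0, 1, 0, 0))


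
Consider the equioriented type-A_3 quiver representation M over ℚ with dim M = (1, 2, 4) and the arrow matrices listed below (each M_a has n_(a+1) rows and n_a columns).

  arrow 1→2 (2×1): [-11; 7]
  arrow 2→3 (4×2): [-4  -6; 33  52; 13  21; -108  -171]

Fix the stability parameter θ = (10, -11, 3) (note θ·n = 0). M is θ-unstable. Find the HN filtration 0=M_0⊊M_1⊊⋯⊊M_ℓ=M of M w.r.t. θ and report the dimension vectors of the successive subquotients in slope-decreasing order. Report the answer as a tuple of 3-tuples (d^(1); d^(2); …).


Interval decomposition of M: I[1,3], I[2,3], I[3,3]^2.
HN type (ℓ=3): μ^(1)=3; μ^(2)=-1/2; μ^(3)=-11

((0, 0, 4); (1, 1, 0); (0, 1, 0))


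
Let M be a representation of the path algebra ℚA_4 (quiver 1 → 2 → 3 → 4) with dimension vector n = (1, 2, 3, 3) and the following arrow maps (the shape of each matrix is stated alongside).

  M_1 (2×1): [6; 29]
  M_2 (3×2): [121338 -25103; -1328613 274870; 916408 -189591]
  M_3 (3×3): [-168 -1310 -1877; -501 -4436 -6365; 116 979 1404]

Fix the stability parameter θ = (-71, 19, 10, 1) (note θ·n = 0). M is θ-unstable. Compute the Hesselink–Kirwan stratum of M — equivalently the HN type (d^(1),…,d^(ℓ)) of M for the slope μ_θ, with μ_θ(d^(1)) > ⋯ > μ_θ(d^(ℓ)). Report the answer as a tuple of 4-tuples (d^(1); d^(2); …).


Interval decomposition of M: I[1,4], I[2,4], I[3,4].
HN type (ℓ=3): μ^(1)=10; μ^(2)=11/2; μ^(3)=-71

((0, 2, 2, 2); (0, 0, 1, 1); (1, 0, 0, 0))


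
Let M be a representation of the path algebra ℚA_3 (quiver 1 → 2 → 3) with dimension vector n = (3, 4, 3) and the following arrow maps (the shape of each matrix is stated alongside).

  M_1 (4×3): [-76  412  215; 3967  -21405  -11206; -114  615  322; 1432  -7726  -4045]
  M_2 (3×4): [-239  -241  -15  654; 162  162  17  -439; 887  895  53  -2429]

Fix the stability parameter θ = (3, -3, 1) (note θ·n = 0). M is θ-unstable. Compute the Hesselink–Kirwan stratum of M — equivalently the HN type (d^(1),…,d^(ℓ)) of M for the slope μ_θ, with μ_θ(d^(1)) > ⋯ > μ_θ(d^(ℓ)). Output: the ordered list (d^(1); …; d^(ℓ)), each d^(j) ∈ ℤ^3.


Interval decomposition of M: I[1,3]^3, I[2,2].
HN type (ℓ=3): μ^(1)=1; μ^(2)=0; μ^(3)=-3

((0, 0, 3); (3, 3, 0); (0, 1, 0))


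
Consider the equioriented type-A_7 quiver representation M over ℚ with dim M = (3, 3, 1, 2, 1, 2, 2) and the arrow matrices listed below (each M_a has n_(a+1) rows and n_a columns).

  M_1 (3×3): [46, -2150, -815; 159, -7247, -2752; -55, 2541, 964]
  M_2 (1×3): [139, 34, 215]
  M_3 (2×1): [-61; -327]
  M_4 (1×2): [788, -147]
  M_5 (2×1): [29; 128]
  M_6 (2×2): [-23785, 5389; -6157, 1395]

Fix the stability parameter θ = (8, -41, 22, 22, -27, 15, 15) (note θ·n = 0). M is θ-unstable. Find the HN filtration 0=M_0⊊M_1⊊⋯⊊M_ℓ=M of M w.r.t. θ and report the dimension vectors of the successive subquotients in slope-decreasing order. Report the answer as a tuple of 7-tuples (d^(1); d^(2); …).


Barcode: M ≅ I[1,2]^2, I[1,7], I[4,4], I[6,7]. HN layers by μ_θ (4 steps, strictly decreasing):
  μ^(1)=22; μ^(2)=15; μ^(3)=17/3; μ^(4)=-33/2

((0, 0, 0, 1, 0, 0, 0); (0, 0, 0, 0, 0, 2, 2); (0, 0, 1, 1, 1, 0, 0); (3, 3, 0, 0, 0, 0, 0))


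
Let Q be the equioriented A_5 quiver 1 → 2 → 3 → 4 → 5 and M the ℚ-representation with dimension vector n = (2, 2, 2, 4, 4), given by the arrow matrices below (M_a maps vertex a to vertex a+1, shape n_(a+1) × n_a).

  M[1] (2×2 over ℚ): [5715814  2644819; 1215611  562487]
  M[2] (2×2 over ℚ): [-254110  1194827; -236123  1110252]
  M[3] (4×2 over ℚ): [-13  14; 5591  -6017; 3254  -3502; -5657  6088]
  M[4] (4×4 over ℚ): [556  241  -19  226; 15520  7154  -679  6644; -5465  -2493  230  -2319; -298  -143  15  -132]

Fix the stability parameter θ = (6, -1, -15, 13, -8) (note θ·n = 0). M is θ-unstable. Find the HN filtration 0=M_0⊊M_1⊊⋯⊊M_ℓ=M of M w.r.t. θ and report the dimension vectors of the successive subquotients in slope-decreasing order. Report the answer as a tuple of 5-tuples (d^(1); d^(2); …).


Barcode: M ≅ I[1,4], I[1,5], I[4,5]^2, I[5,5]. HN layers by μ_θ (4 steps, strictly decreasing):
  μ^(1)=13; μ^(2)=5/2; μ^(3)=-10/3; μ^(4)=-8

((0, 0, 0, 1, 0); (0, 0, 0, 3, 3); (2, 2, 2, 0, 0); (0, 0, 0, 0, 1))


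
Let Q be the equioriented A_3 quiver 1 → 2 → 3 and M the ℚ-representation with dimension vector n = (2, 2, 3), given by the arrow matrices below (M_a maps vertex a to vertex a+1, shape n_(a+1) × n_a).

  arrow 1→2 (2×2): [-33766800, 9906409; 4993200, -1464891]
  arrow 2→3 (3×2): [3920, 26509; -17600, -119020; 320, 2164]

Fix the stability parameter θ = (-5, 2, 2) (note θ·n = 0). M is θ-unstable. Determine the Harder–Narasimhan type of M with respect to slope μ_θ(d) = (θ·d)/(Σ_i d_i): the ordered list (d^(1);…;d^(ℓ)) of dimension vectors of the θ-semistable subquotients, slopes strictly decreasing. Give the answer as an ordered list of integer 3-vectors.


Via rank(M_{q-1}∘⋯∘M_p): M ≅ I[1,1], I[1,3], I[2,2], I[3,3]^2.
μ_θ-semistable layers: μ^(1)=2; μ^(2)=-5

((0, 2, 3); (2, 0, 0))


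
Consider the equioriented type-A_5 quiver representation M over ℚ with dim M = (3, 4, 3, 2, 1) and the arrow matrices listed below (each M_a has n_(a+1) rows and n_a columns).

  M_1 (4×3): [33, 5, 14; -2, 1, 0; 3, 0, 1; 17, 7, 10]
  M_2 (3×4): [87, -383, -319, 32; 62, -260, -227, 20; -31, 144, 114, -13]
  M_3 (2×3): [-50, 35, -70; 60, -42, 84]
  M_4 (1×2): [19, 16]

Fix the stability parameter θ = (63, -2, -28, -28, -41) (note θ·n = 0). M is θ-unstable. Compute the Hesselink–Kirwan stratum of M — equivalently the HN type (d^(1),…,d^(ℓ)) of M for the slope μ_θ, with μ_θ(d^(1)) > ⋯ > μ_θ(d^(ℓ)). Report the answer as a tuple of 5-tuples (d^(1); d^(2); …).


Via rank(M_{q-1}∘⋯∘M_p): M ≅ I[1,3]^2, I[1,5], I[2,2], I[4,4].
μ_θ-semistable layers: μ^(1)=11; μ^(2)=-2; μ^(3)=-36/5; μ^(4)=-28

((2, 2, 2, 0, 0); (0, 1, 0, 0, 0); (1, 1, 1, 1, 1); (0, 0, 0, 1, 0))


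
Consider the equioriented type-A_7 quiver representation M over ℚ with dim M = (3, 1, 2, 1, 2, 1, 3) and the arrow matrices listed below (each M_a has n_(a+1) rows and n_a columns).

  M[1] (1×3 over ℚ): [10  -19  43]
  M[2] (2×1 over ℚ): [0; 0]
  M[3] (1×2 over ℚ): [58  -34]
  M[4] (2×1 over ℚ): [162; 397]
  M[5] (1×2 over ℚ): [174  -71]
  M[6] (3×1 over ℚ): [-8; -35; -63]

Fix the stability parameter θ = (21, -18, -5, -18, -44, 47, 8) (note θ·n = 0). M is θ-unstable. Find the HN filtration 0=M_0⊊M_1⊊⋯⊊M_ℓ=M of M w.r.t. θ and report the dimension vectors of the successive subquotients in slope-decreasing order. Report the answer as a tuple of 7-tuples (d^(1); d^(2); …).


Barcode: M ≅ I[1,1]^2, I[1,2], I[3,3], I[3,7], I[5,5], I[7,7]^2. HN layers by μ_θ (7 steps, strictly decreasing):
  μ^(1)=55/2; μ^(2)=21; μ^(3)=8; μ^(4)=3/2; μ^(5)=-5; μ^(6)=-67/3; μ^(7)=-44

((0, 0, 0, 0, 0, 1, 1); (2, 0, 0, 0, 0, 0, 0); (0, 0, 0, 0, 0, 0, 2); (1, 1, 0, 0, 0, 0, 0); (0, 0, 1, 0, 0, 0, 0); (0, 0, 1, 1, 1, 0, 0); (0, 0, 0, 0, 1, 0, 0))


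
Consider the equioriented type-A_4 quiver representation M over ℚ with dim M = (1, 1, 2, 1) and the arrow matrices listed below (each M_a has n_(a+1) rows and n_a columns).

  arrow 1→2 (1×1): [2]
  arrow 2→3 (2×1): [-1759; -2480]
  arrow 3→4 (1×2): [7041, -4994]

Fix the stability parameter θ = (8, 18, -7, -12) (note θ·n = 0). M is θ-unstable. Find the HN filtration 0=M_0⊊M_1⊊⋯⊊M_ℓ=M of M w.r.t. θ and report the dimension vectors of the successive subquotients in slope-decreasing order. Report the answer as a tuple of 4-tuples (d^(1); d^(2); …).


Barcode: M ≅ I[1,4], I[3,3]. HN layers by μ_θ (2 steps, strictly decreasing):
  μ^(1)=7/4; μ^(2)=-7

((1, 1, 1, 1); (0, 0, 1, 0))


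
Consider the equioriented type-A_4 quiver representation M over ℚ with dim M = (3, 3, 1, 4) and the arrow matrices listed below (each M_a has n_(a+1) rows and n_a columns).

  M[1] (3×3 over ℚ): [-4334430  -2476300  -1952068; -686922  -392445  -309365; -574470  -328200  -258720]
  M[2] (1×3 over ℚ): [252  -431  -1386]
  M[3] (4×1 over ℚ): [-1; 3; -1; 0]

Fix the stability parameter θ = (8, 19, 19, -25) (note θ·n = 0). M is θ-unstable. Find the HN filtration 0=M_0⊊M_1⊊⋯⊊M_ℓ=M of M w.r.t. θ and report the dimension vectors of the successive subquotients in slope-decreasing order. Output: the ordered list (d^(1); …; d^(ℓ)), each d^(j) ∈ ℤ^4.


Interval decomposition of M: I[1,1], I[1,2], I[1,4], I[2,2], I[4,4]^3.
HN type (ℓ=4): μ^(1)=19; μ^(2)=8; μ^(3)=21/4; μ^(4)=-25

((0, 2, 0, 0); (2, 0, 0, 0); (1, 1, 1, 1); (0, 0, 0, 3))


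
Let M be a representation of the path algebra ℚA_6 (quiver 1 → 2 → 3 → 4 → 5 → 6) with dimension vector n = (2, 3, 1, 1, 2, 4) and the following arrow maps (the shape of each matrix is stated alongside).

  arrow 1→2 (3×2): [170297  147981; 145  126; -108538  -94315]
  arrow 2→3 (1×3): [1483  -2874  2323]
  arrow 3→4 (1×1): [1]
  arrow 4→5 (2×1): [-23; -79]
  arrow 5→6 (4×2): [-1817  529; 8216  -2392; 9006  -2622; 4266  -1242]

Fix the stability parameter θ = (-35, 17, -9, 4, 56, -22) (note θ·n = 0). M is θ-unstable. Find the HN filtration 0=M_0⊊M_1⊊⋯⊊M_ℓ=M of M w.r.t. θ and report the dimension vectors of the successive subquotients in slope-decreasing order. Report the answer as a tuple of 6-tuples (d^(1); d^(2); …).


Barcode: M ≅ I[1,2], I[1,5], I[2,2], I[5,6], I[6,6]^3. HN layers by μ_θ (5 steps, strictly decreasing):
  μ^(1)=56; μ^(2)=17; μ^(3)=4; μ^(4)=-22; μ^(5)=-35

((0, 0, 0, 0, 1, 0); (0, 2, 0, 0, 1, 1); (0, 1, 1, 1, 0, 0); (0, 0, 0, 0, 0, 3); (2, 0, 0, 0, 0, 0))


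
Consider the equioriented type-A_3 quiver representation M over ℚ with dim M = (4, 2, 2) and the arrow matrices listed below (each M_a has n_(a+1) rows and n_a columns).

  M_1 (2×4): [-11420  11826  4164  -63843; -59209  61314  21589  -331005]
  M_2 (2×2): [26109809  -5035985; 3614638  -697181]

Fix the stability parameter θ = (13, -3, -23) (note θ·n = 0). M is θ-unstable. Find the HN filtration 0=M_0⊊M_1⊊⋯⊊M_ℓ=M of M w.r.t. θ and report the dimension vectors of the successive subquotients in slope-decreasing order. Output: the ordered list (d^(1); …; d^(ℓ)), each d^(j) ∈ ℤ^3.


Via rank(M_{q-1}∘⋯∘M_p): M ≅ I[1,1]^2, I[1,3]^2.
μ_θ-semistable layers: μ^(1)=13; μ^(2)=-13/3

((2, 0, 0); (2, 2, 2))


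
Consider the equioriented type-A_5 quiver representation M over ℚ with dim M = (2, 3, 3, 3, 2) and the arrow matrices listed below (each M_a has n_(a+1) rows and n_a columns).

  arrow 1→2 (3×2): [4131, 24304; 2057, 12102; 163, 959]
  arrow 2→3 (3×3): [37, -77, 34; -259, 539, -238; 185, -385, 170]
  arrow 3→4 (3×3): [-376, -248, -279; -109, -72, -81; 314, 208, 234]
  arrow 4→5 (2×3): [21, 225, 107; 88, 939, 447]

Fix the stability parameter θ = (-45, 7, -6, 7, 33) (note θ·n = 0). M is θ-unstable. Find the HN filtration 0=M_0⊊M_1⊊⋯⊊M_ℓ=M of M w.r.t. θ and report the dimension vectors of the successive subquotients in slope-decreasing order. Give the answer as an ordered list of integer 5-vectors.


Via rank(M_{q-1}∘⋯∘M_p): M ≅ I[1,2]^2, I[2,5], I[3,3], I[3,5], I[4,4].
μ_θ-semistable layers: μ^(1)=33; μ^(2)=7; μ^(3)=1/2; μ^(4)=-6; μ^(5)=-45

((0, 0, 0, 0, 2); (0, 2, 0, 3, 0); (0, 1, 1, 0, 0); (0, 0, 2, 0, 0); (2, 0, 0, 0, 0))


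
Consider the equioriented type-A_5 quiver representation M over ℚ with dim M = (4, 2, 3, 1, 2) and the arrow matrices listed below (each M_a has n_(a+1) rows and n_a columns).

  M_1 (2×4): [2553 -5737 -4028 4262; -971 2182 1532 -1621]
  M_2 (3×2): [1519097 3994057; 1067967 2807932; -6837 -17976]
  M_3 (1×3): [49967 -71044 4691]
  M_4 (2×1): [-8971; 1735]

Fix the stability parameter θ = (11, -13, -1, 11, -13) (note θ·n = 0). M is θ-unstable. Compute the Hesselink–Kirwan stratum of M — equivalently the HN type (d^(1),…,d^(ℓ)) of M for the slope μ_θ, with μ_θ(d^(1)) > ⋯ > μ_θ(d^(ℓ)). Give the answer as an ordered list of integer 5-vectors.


Interval decomposition of M: I[1,1]^2, I[1,3], I[1,5], I[3,3], I[5,5].
HN type (ℓ=3): μ^(1)=11; μ^(2)=-1; μ^(3)=-13

((2, 0, 0, 0, 0); (2, 2, 3, 1, 1); (0, 0, 0, 0, 1))


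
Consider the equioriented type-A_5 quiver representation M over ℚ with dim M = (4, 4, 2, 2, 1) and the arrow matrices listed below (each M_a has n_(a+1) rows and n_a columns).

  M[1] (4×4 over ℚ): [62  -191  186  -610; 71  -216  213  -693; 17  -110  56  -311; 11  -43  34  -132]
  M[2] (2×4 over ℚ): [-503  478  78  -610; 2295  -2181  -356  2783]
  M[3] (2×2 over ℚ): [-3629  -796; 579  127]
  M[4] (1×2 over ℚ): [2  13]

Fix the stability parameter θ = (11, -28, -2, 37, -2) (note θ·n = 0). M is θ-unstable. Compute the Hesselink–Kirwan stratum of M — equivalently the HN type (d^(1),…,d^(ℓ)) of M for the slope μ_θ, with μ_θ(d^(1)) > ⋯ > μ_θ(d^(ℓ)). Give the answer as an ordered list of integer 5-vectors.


Via rank(M_{q-1}∘⋯∘M_p): M ≅ I[1,2]^2, I[1,4], I[1,5].
μ_θ-semistable layers: μ^(1)=37; μ^(2)=35/2; μ^(3)=-2; μ^(4)=-17/2

((0, 0, 0, 1, 0); (0, 0, 0, 1, 1); (0, 0, 2, 0, 0); (4, 4, 0, 0, 0))


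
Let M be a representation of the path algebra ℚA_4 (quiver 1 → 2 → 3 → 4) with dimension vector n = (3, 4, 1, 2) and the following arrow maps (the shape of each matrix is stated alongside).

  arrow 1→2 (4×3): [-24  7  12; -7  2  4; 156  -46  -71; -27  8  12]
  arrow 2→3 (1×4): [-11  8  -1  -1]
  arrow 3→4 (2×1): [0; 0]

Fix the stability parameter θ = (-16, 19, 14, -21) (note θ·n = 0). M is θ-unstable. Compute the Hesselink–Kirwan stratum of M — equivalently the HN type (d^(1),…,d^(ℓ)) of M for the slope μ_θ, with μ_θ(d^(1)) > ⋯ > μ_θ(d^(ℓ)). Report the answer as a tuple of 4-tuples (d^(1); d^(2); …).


Via rank(M_{q-1}∘⋯∘M_p): M ≅ I[1,2]^2, I[1,3], I[2,2], I[4,4]^2.
μ_θ-semistable layers: μ^(1)=19; μ^(2)=33/2; μ^(3)=-16; μ^(4)=-21

((0, 3, 0, 0); (0, 1, 1, 0); (3, 0, 0, 0); (0, 0, 0, 2))


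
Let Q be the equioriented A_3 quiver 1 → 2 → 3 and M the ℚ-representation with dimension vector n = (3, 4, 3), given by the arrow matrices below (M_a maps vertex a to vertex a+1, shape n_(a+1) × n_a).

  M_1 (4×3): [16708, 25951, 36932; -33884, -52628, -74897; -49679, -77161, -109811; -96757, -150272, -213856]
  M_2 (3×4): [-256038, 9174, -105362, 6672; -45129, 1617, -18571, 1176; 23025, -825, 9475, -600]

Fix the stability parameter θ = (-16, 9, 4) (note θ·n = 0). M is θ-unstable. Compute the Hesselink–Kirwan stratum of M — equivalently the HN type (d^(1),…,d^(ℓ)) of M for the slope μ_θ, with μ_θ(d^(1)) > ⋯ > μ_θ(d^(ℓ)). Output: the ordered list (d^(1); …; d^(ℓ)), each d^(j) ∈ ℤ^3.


Via rank(M_{q-1}∘⋯∘M_p): M ≅ I[1,2]^2, I[1,3], I[2,2], I[3,3]^2.
μ_θ-semistable layers: μ^(1)=9; μ^(2)=13/2; μ^(3)=4; μ^(4)=-16

((0, 3, 0); (0, 1, 1); (0, 0, 2); (3, 0, 0))


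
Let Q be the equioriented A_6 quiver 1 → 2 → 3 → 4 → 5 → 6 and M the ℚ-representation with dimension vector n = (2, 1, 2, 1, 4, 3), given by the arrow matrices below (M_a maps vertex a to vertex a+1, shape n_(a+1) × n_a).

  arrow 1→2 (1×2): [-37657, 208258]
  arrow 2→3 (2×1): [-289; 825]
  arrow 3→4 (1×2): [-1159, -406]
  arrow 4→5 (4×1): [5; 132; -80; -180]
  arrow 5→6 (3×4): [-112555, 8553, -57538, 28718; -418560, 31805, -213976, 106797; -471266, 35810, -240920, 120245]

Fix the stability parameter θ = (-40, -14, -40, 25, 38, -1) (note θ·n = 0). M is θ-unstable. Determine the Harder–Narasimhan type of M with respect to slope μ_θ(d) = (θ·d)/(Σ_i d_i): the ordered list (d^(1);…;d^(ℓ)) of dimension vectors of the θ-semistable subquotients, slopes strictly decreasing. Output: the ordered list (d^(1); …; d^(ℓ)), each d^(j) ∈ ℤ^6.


Via rank(M_{q-1}∘⋯∘M_p): M ≅ I[1,1], I[1,6], I[3,3], I[5,5], I[5,6]^2.
μ_θ-semistable layers: μ^(1)=38; μ^(2)=62/3; μ^(3)=37/2; μ^(4)=-27; μ^(5)=-40

((0, 0, 0, 0, 1, 0); (0, 0, 0, 1, 1, 1); (0, 0, 0, 0, 2, 2); (0, 1, 1, 0, 0, 0); (2, 0, 1, 0, 0, 0))


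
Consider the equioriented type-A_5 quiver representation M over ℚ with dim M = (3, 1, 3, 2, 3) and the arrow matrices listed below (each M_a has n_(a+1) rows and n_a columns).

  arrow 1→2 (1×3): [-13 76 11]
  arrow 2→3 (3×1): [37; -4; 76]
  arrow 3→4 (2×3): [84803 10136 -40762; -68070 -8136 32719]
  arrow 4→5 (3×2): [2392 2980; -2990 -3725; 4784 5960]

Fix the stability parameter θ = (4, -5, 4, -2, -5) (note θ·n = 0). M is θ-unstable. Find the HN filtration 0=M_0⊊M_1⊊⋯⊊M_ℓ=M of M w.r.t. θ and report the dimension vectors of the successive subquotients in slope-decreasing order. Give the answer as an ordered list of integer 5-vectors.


Via rank(M_{q-1}∘⋯∘M_p): M ≅ I[1,1]^2, I[1,4], I[3,3], I[3,5], I[5,5]^2.
μ_θ-semistable layers: μ^(1)=4; μ^(2)=1; μ^(3)=-1/2; μ^(4)=-1; μ^(5)=-5

((2, 0, 1, 0, 0); (0, 0, 1, 1, 0); (1, 1, 0, 0, 0); (0, 0, 1, 1, 1); (0, 0, 0, 0, 2))


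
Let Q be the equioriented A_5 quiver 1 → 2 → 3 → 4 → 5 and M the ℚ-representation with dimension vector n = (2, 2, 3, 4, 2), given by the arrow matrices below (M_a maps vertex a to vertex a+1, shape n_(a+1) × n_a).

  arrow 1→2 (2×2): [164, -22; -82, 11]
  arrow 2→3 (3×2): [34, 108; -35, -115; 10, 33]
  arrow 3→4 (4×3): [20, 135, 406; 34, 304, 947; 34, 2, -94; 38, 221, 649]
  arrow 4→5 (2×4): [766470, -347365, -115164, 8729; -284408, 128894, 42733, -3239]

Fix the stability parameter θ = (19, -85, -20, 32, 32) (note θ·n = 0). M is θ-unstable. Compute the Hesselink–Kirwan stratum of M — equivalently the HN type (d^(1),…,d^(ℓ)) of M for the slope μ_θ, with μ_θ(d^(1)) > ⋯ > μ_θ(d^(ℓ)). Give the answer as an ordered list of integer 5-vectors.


Via rank(M_{q-1}∘⋯∘M_p): M ≅ I[1,1], I[1,5], I[2,5], I[3,4], I[4,4].
μ_θ-semistable layers: μ^(1)=32; μ^(2)=19; μ^(3)=-20; μ^(4)=-33; μ^(5)=-85

((0, 0, 0, 4, 2); (1, 0, 0, 0, 0); (0, 0, 3, 0, 0); (1, 1, 0, 0, 0); (0, 1, 0, 0, 0))


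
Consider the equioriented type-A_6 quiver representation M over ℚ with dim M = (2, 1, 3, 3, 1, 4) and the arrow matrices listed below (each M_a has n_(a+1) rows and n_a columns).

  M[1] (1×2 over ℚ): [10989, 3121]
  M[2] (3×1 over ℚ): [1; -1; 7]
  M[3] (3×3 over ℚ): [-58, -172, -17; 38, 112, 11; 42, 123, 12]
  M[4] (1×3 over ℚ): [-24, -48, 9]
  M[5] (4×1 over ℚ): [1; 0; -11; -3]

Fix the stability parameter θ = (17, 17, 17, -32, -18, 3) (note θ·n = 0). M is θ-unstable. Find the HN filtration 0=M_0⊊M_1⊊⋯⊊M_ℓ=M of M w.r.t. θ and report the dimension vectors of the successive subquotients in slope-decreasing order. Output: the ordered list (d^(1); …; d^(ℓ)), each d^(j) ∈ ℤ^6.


Barcode: M ≅ I[1,1], I[1,6], I[3,3], I[3,4], I[4,4], I[6,6]^3. HN layers by μ_θ (5 steps, strictly decreasing):
  μ^(1)=17; μ^(2)=3; μ^(3)=1/5; μ^(4)=-15/2; μ^(5)=-32

((1, 0, 1, 0, 0, 0); (0, 0, 0, 0, 0, 4); (1, 1, 1, 1, 1, 0); (0, 0, 1, 1, 0, 0); (0, 0, 0, 1, 0, 0))


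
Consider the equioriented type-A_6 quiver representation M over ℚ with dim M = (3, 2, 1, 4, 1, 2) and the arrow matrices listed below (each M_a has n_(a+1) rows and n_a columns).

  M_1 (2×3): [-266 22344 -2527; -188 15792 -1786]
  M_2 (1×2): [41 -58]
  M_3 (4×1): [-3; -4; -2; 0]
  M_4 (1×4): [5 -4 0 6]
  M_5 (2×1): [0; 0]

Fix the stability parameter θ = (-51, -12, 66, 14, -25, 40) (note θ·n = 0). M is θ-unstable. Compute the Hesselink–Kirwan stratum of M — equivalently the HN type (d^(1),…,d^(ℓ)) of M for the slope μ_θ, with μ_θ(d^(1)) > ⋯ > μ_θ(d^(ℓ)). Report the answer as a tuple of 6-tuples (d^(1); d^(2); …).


Interval decomposition of M: I[1,1]^2, I[1,5], I[2,2], I[4,4]^3, I[6,6]^2.
HN type (ℓ=5): μ^(1)=40; μ^(2)=55/3; μ^(3)=14; μ^(4)=-12; μ^(5)=-51

((0, 0, 0, 0, 0, 2); (0, 0, 1, 1, 1, 0); (0, 0, 0, 3, 0, 0); (0, 2, 0, 0, 0, 0); (3, 0, 0, 0, 0, 0))


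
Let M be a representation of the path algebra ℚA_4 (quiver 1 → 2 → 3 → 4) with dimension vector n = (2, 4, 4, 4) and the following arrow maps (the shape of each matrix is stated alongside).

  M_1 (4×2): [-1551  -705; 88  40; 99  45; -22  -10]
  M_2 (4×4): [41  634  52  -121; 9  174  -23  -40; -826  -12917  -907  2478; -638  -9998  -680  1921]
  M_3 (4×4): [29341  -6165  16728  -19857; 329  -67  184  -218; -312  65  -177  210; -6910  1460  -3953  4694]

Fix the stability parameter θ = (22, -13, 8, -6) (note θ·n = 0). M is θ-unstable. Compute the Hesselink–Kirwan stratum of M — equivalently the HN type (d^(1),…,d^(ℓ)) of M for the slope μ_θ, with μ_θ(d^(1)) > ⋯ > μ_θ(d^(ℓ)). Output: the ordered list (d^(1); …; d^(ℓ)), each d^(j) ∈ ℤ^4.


Interval decomposition of M: I[1,1], I[1,4], I[2,4]^3.
HN type (ℓ=4): μ^(1)=22; μ^(2)=11/4; μ^(3)=1; μ^(4)=-13

((1, 0, 0, 0); (1, 1, 1, 1); (0, 0, 3, 3); (0, 3, 0, 0))


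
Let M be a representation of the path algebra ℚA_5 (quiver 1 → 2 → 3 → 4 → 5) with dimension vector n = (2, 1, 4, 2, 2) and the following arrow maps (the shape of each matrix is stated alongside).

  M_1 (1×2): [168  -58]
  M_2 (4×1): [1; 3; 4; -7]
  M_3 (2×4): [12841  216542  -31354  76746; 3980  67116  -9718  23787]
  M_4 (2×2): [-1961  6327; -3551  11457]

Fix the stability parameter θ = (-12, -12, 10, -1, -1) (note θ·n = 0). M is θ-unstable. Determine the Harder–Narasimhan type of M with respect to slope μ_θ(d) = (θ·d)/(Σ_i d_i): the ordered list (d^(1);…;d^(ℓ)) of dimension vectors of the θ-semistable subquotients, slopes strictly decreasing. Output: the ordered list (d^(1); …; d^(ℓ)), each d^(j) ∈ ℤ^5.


Interval decomposition of M: I[1,1], I[1,4], I[3,3]^2, I[3,5], I[5,5].
HN type (ℓ=5): μ^(1)=10; μ^(2)=9/2; μ^(3)=8/3; μ^(4)=-1; μ^(5)=-12

((0, 0, 2, 0, 0); (0, 0, 1, 1, 0); (0, 0, 1, 1, 1); (0, 0, 0, 0, 1); (2, 1, 0, 0, 0))


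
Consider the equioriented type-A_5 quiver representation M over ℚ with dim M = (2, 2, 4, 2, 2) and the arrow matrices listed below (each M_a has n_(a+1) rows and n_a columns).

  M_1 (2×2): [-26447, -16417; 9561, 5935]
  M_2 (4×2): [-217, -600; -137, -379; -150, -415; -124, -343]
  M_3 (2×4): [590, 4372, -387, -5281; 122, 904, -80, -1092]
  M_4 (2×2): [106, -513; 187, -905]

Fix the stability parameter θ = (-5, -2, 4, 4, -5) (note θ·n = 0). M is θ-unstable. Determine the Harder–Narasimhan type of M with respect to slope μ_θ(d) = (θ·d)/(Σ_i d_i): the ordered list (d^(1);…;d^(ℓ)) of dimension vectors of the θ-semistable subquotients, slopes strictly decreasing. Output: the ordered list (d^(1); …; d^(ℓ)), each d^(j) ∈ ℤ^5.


Barcode: M ≅ I[1,3], I[1,5], I[3,3], I[3,5]. HN layers by μ_θ (4 steps, strictly decreasing):
  μ^(1)=4; μ^(2)=1; μ^(3)=-2; μ^(4)=-5

((0, 0, 2, 0, 0); (0, 0, 2, 2, 2); (0, 2, 0, 0, 0); (2, 0, 0, 0, 0))


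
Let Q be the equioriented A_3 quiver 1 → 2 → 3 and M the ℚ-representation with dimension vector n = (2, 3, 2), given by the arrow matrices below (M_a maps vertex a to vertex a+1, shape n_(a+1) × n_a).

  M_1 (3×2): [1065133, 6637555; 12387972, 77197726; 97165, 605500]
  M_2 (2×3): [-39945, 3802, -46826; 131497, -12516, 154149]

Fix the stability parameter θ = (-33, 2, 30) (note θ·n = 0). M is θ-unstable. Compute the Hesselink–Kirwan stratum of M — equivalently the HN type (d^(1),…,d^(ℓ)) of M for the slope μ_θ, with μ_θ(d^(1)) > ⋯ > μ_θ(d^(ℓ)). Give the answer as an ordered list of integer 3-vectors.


Barcode: M ≅ I[1,3]^2, I[2,2]. HN layers by μ_θ (3 steps, strictly decreasing):
  μ^(1)=30; μ^(2)=2; μ^(3)=-33

((0, 0, 2); (0, 3, 0); (2, 0, 0))


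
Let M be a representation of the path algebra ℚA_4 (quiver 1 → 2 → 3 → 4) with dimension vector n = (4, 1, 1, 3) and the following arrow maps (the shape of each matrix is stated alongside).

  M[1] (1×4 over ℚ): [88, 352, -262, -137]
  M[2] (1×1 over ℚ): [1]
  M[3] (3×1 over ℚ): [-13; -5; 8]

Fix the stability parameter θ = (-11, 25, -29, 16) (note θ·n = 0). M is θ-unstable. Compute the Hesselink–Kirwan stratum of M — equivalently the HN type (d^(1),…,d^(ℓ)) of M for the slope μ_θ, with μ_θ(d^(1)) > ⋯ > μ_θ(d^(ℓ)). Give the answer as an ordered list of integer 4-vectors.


Via rank(M_{q-1}∘⋯∘M_p): M ≅ I[1,1]^3, I[1,4], I[4,4]^2.
μ_θ-semistable layers: μ^(1)=16; μ^(2)=-2; μ^(3)=-11

((0, 0, 0, 3); (0, 1, 1, 0); (4, 0, 0, 0))


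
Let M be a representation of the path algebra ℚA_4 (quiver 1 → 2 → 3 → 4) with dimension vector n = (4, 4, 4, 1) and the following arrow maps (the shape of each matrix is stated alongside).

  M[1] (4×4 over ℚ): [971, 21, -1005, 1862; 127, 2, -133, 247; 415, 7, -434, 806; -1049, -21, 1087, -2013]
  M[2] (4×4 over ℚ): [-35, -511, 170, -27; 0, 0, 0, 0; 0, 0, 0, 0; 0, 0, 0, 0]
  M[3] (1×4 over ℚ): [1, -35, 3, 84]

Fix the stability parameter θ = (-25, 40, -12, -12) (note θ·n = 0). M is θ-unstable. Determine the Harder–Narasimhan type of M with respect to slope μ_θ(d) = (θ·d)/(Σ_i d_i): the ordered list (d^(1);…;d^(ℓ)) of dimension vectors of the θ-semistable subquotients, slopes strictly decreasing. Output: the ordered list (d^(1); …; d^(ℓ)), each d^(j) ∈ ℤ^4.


Via rank(M_{q-1}∘⋯∘M_p): M ≅ I[1,2]^3, I[1,4], I[3,3]^3.
μ_θ-semistable layers: μ^(1)=40; μ^(2)=16/3; μ^(3)=-12; μ^(4)=-25

((0, 3, 0, 0); (0, 1, 1, 1); (0, 0, 3, 0); (4, 0, 0, 0))


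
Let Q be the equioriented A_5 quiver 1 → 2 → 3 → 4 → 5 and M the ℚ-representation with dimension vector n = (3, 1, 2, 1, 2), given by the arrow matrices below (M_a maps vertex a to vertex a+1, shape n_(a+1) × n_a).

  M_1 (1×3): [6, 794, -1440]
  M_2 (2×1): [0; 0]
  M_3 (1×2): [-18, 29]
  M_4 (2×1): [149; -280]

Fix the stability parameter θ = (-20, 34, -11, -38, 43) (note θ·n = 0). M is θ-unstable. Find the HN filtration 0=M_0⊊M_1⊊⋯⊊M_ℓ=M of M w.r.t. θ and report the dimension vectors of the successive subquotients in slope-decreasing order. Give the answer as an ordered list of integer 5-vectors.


Interval decomposition of M: I[1,1]^2, I[1,2], I[3,3], I[3,5], I[5,5].
HN type (ℓ=5): μ^(1)=43; μ^(2)=34; μ^(3)=-11; μ^(4)=-20; μ^(5)=-49/2

((0, 0, 0, 0, 2); (0, 1, 0, 0, 0); (0, 0, 1, 0, 0); (3, 0, 0, 0, 0); (0, 0, 1, 1, 0))
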